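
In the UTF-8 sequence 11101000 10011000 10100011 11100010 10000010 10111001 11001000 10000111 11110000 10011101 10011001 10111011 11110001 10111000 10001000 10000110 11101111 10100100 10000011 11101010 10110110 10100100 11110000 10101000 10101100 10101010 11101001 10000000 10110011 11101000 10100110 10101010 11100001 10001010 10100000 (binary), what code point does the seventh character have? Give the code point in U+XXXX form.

U+ADA4

Offset 0: leading byte 0xE8 = 11101000 → 3-byte char #1 = E8 98 A3.
Offset 3: leading byte 0xE2 = 11100010 → 3-byte char #2 = E2 82 B9.
Offset 6: leading byte 0xC8 = 11001000 → 2-byte char #3 = C8 87.
Offset 8: leading byte 0xF0 = 11110000 → 4-byte char #4 = F0 9D 99 BB.
Offset 12: leading byte 0xF1 = 11110001 → 4-byte char #5 = F1 B8 88 86.
Offset 16: leading byte 0xEF = 11101111 → 3-byte char #6 = EF A4 83.
Offset 19: leading byte 0xEA = 11101010 → 3-byte char #7 = EA B6 A4.
Leading byte 0xEA = 11101010 matches 1110xxxx → 3-byte sequence.
Byte 1: 0xEA = 11101010, payload 1010 (4 bits).
Byte 2: 0xB6 = 10110110 (10xxxxxx ✓), payload 110110.
Byte 3: 0xA4 = 10100100 (10xxxxxx ✓), payload 100100.
Concatenate: 1010110110100100 = 0xADA4 (16 bits → U+ADA4).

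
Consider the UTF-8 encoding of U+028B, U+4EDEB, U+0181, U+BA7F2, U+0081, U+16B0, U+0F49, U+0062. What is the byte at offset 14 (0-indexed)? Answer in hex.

0xE1

U+028B → 2-byte form CA 8B at offsets 0–1.
U+4EDEB → 4-byte form F1 8E B7 AB at offsets 2–5.
U+0181 → 2-byte form C6 81 at offsets 6–7.
U+BA7F2 → 4-byte form F2 BA 9F B2 at offsets 8–11.
U+0081 → 2-byte form C2 81 at offsets 12–13.
U+16B0 → 3-byte form E1 9A B0 at offsets 14–16.
Offset 14 falls in char 6's range; it's byte 1 of E1 9A B0 = 0xE1.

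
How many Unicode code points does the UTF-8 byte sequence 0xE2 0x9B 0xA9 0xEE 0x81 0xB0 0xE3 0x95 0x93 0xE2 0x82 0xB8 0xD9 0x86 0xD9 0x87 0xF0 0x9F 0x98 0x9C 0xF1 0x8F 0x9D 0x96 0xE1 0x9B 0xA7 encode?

9

Byte at offset 0: 0xE2 = 11100010 → 3-byte char (#1). Advance 3.
Byte at offset 3: 0xEE = 11101110 → 3-byte char (#2). Advance 3.
Byte at offset 6: 0xE3 = 11100011 → 3-byte char (#3). Advance 3.
Byte at offset 9: 0xE2 = 11100010 → 3-byte char (#4). Advance 3.
Byte at offset 12: 0xD9 = 11011001 → 2-byte char (#5). Advance 2.
Byte at offset 14: 0xD9 = 11011001 → 2-byte char (#6). Advance 2.
Byte at offset 16: 0xF0 = 11110000 → 4-byte char (#7). Advance 4.
Byte at offset 20: 0xF1 = 11110001 → 4-byte char (#8). Advance 4.
Byte at offset 24: 0xE1 = 11100001 → 3-byte char (#9). Advance 3.
Reached end at offset 27 after 9 code points.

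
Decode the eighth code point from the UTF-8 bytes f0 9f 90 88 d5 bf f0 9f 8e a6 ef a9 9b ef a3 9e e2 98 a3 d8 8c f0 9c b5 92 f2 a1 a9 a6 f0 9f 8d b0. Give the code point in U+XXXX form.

Offset 0: leading byte 0xF0 = 11110000 → 4-byte char #1 = F0 9F 90 88.
Offset 4: leading byte 0xD5 = 11010101 → 2-byte char #2 = D5 BF.
Offset 6: leading byte 0xF0 = 11110000 → 4-byte char #3 = F0 9F 8E A6.
Offset 10: leading byte 0xEF = 11101111 → 3-byte char #4 = EF A9 9B.
Offset 13: leading byte 0xEF = 11101111 → 3-byte char #5 = EF A3 9E.
Offset 16: leading byte 0xE2 = 11100010 → 3-byte char #6 = E2 98 A3.
Offset 19: leading byte 0xD8 = 11011000 → 2-byte char #7 = D8 8C.
Offset 21: leading byte 0xF0 = 11110000 → 4-byte char #8 = F0 9C B5 92.
Leading byte 0xF0 = 11110000 matches 11110xxx → 4-byte sequence.
Byte 1: 0xF0 = 11110000, payload 000 (3 bits).
Byte 2: 0x9C = 10011100 (10xxxxxx ✓), payload 011100.
Byte 3: 0xB5 = 10110101 (10xxxxxx ✓), payload 110101.
Byte 4: 0x92 = 10010010 (10xxxxxx ✓), payload 010010.
Concatenate: 000011100110101010010 = 0x1CD52 (21 bits → U+1CD52).

U+1CD52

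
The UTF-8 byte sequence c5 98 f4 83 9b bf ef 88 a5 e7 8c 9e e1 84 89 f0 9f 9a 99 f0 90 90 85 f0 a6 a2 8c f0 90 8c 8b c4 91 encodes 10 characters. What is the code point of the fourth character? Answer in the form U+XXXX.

Offset 0: leading byte 0xC5 = 11000101 → 2-byte char #1 = C5 98.
Offset 2: leading byte 0xF4 = 11110100 → 4-byte char #2 = F4 83 9B BF.
Offset 6: leading byte 0xEF = 11101111 → 3-byte char #3 = EF 88 A5.
Offset 9: leading byte 0xE7 = 11100111 → 3-byte char #4 = E7 8C 9E.
Leading byte 0xE7 = 11100111 matches 1110xxxx → 3-byte sequence.
Byte 1: 0xE7 = 11100111, payload 0111 (4 bits).
Byte 2: 0x8C = 10001100 (10xxxxxx ✓), payload 001100.
Byte 3: 0x9E = 10011110 (10xxxxxx ✓), payload 011110.
Concatenate: 0111001100011110 = 0x731E (16 bits → U+731E).

U+731E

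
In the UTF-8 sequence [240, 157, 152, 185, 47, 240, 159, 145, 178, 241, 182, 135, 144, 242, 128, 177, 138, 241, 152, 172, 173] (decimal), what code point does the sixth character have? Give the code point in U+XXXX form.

Offset 0: leading byte 0xF0 = 11110000 → 4-byte char #1 = F0 9D 98 B9.
Offset 4: leading byte 0x2F = 00101111 → 1-byte char #2 = 2F.
Offset 5: leading byte 0xF0 = 11110000 → 4-byte char #3 = F0 9F 91 B2.
Offset 9: leading byte 0xF1 = 11110001 → 4-byte char #4 = F1 B6 87 90.
Offset 13: leading byte 0xF2 = 11110010 → 4-byte char #5 = F2 80 B1 8A.
Offset 17: leading byte 0xF1 = 11110001 → 4-byte char #6 = F1 98 AC AD.
Leading byte 0xF1 = 11110001 matches 11110xxx → 4-byte sequence.
Byte 1: 0xF1 = 11110001, payload 001 (3 bits).
Byte 2: 0x98 = 10011000 (10xxxxxx ✓), payload 011000.
Byte 3: 0xAC = 10101100 (10xxxxxx ✓), payload 101100.
Byte 4: 0xAD = 10101101 (10xxxxxx ✓), payload 101101.
Concatenate: 001011000101100101101 = 0x58B2D (21 bits → U+58B2D).

U+58B2D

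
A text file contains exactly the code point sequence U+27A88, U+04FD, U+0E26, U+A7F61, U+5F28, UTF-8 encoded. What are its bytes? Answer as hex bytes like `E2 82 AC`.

U+27A88: 4-byte form → F0 A7 AA 88.
U+04FD: 2-byte form → D3 BD.
U+0E26: 3-byte form → E0 B8 A6.
U+A7F61: 4-byte form → F2 A7 BD A1.
U+5F28: 3-byte form → E5 BC A8.
Concatenated (16 bytes): F0 A7 AA 88 D3 BD E0 B8 A6 F2 A7 BD A1 E5 BC A8.

F0 A7 AA 88 D3 BD E0 B8 A6 F2 A7 BD A1 E5 BC A8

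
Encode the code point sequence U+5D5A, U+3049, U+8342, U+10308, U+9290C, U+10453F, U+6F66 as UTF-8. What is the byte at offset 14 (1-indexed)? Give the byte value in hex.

1-indexed offset 14 is 0-indexed offset 13.
U+5D5A → 3-byte form E5 B5 9A at offsets 0–2.
U+3049 → 3-byte form E3 81 89 at offsets 3–5.
U+8342 → 3-byte form E8 8D 82 at offsets 6–8.
U+10308 → 4-byte form F0 90 8C 88 at offsets 9–12.
U+9290C → 4-byte form F2 92 A4 8C at offsets 13–16.
Offset 13 falls in char 5's range; it's byte 1 of F2 92 A4 8C = 0xF2.

0xF2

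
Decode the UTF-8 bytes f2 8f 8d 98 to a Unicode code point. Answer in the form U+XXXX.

Leading byte 0xF2 = 11110010 matches 11110xxx → 4-byte sequence.
Byte 1: 0xF2 = 11110010, payload 010 (3 bits).
Byte 2: 0x8F = 10001111 (10xxxxxx ✓), payload 001111.
Byte 3: 0x8D = 10001101 (10xxxxxx ✓), payload 001101.
Byte 4: 0x98 = 10011000 (10xxxxxx ✓), payload 011000.
Concatenate: 010001111001101011000 = 0x8F358 (21 bits → U+8F358).

U+8F358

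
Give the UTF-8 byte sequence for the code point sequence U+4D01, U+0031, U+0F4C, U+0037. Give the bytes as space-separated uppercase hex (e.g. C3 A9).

U+4D01: 3-byte form → E4 B4 81.
U+0031: 1-byte form → 31.
U+0F4C: 3-byte form → E0 BD 8C.
U+0037: 1-byte form → 37.
Concatenated (8 bytes): E4 B4 81 31 E0 BD 8C 37.

E4 B4 81 31 E0 BD 8C 37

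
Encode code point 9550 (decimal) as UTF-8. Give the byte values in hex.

E2 95 8E

U+254E = 0x254E = 9550 decimal. In range U+0800–U+FFFF → 3-byte form: 1110xxxx 10xxxxxx 10xxxxxx.
Binary (16 bits): 0010010101001110.
Split 4+6+6: 0010 | 010101 | 001110.
Byte 1: 11100010 = 0xE2.
Byte 2: 10010101 = 0x95.
Byte 3: 10001110 = 0x8E.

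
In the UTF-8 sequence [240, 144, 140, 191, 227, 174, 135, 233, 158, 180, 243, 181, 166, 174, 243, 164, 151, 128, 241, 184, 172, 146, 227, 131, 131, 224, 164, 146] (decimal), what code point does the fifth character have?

U+E45C0

Offset 0: leading byte 0xF0 = 11110000 → 4-byte char #1 = F0 90 8C BF.
Offset 4: leading byte 0xE3 = 11100011 → 3-byte char #2 = E3 AE 87.
Offset 7: leading byte 0xE9 = 11101001 → 3-byte char #3 = E9 9E B4.
Offset 10: leading byte 0xF3 = 11110011 → 4-byte char #4 = F3 B5 A6 AE.
Offset 14: leading byte 0xF3 = 11110011 → 4-byte char #5 = F3 A4 97 80.
Leading byte 0xF3 = 11110011 matches 11110xxx → 4-byte sequence.
Byte 1: 0xF3 = 11110011, payload 011 (3 bits).
Byte 2: 0xA4 = 10100100 (10xxxxxx ✓), payload 100100.
Byte 3: 0x97 = 10010111 (10xxxxxx ✓), payload 010111.
Byte 4: 0x80 = 10000000 (10xxxxxx ✓), payload 000000.
Concatenate: 011100100010111000000 = 0xE45C0 (21 bits → U+E45C0).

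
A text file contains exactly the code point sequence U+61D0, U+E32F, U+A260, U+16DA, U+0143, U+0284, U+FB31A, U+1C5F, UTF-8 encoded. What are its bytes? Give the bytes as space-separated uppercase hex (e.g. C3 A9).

U+61D0: 3-byte form → E6 87 90.
U+E32F: 3-byte form → EE 8C AF.
U+A260: 3-byte form → EA 89 A0.
U+16DA: 3-byte form → E1 9B 9A.
U+0143: 2-byte form → C5 83.
U+0284: 2-byte form → CA 84.
U+FB31A: 4-byte form → F3 BB 8C 9A.
U+1C5F: 3-byte form → E1 B1 9F.
Concatenated (23 bytes): E6 87 90 EE 8C AF EA 89 A0 E1 9B 9A C5 83 CA 84 F3 BB 8C 9A E1 B1 9F.

E6 87 90 EE 8C AF EA 89 A0 E1 9B 9A C5 83 CA 84 F3 BB 8C 9A E1 B1 9F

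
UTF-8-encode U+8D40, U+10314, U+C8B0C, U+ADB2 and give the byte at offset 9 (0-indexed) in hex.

U+8D40 → 3-byte form E8 B5 80 at offsets 0–2.
U+10314 → 4-byte form F0 90 8C 94 at offsets 3–6.
U+C8B0C → 4-byte form F3 88 AC 8C at offsets 7–10.
Offset 9 falls in char 3's range; it's byte 3 of F3 88 AC 8C = 0xAC.

0xAC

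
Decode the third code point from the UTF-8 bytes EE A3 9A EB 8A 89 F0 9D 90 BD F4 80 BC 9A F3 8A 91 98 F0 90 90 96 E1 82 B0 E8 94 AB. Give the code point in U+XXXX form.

Offset 0: leading byte 0xEE = 11101110 → 3-byte char #1 = EE A3 9A.
Offset 3: leading byte 0xEB = 11101011 → 3-byte char #2 = EB 8A 89.
Offset 6: leading byte 0xF0 = 11110000 → 4-byte char #3 = F0 9D 90 BD.
Leading byte 0xF0 = 11110000 matches 11110xxx → 4-byte sequence.
Byte 1: 0xF0 = 11110000, payload 000 (3 bits).
Byte 2: 0x9D = 10011101 (10xxxxxx ✓), payload 011101.
Byte 3: 0x90 = 10010000 (10xxxxxx ✓), payload 010000.
Byte 4: 0xBD = 10111101 (10xxxxxx ✓), payload 111101.
Concatenate: 000011101010000111101 = 0x1D43D (21 bits → U+1D43D).

U+1D43D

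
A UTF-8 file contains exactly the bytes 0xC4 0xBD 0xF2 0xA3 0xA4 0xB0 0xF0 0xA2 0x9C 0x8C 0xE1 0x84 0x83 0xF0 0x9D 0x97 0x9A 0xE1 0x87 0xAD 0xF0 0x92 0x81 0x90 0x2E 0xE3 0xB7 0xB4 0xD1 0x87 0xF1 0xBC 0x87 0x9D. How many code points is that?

11

Byte at offset 0: 0xC4 = 11000100 → 2-byte char (#1). Advance 2.
Byte at offset 2: 0xF2 = 11110010 → 4-byte char (#2). Advance 4.
Byte at offset 6: 0xF0 = 11110000 → 4-byte char (#3). Advance 4.
Byte at offset 10: 0xE1 = 11100001 → 3-byte char (#4). Advance 3.
Byte at offset 13: 0xF0 = 11110000 → 4-byte char (#5). Advance 4.
Byte at offset 17: 0xE1 = 11100001 → 3-byte char (#6). Advance 3.
Byte at offset 20: 0xF0 = 11110000 → 4-byte char (#7). Advance 4.
Byte at offset 24: 0x2E = 00101110 → 1-byte char (#8). Advance 1.
Byte at offset 25: 0xE3 = 11100011 → 3-byte char (#9). Advance 3.
Byte at offset 28: 0xD1 = 11010001 → 2-byte char (#10). Advance 2.
Byte at offset 30: 0xF1 = 11110001 → 4-byte char (#11). Advance 4.
Reached end at offset 34 after 11 code points.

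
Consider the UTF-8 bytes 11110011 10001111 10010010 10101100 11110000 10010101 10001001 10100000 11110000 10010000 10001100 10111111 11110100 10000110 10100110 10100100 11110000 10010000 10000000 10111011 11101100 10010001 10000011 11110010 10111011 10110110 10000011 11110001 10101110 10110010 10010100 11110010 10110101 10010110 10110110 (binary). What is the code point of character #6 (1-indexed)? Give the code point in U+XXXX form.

Offset 0: leading byte 0xF3 = 11110011 → 4-byte char #1 = F3 8F 92 AC.
Offset 4: leading byte 0xF0 = 11110000 → 4-byte char #2 = F0 95 89 A0.
Offset 8: leading byte 0xF0 = 11110000 → 4-byte char #3 = F0 90 8C BF.
Offset 12: leading byte 0xF4 = 11110100 → 4-byte char #4 = F4 86 A6 A4.
Offset 16: leading byte 0xF0 = 11110000 → 4-byte char #5 = F0 90 80 BB.
Offset 20: leading byte 0xEC = 11101100 → 3-byte char #6 = EC 91 83.
Leading byte 0xEC = 11101100 matches 1110xxxx → 3-byte sequence.
Byte 1: 0xEC = 11101100, payload 1100 (4 bits).
Byte 2: 0x91 = 10010001 (10xxxxxx ✓), payload 010001.
Byte 3: 0x83 = 10000011 (10xxxxxx ✓), payload 000011.
Concatenate: 1100010001000011 = 0xC443 (16 bits → U+C443).

U+C443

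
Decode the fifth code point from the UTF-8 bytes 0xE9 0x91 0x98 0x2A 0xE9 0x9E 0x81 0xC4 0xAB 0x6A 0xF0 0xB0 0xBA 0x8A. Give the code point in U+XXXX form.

U+006A

Offset 0: leading byte 0xE9 = 11101001 → 3-byte char #1 = E9 91 98.
Offset 3: leading byte 0x2A = 00101010 → 1-byte char #2 = 2A.
Offset 4: leading byte 0xE9 = 11101001 → 3-byte char #3 = E9 9E 81.
Offset 7: leading byte 0xC4 = 11000100 → 2-byte char #4 = C4 AB.
Offset 9: leading byte 0x6A = 01101010 → 1-byte char #5 = 6A.
Leading byte 0x6A = 01101010 matches 0xxxxxxx → 1-byte sequence.
Byte 1: 0x6A = 01101010, payload 1101010 (7 bits).
Concatenate: 1101010 = 0x6A (7 bits → U+006A).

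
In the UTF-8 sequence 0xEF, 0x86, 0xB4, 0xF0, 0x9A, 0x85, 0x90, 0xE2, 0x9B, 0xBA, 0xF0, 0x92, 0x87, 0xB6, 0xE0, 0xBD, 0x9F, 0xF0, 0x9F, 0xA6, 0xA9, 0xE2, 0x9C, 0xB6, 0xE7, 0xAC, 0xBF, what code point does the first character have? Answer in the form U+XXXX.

Offset 0: leading byte 0xEF = 11101111 → 3-byte char #1 = EF 86 B4.
Leading byte 0xEF = 11101111 matches 1110xxxx → 3-byte sequence.
Byte 1: 0xEF = 11101111, payload 1111 (4 bits).
Byte 2: 0x86 = 10000110 (10xxxxxx ✓), payload 000110.
Byte 3: 0xB4 = 10110100 (10xxxxxx ✓), payload 110100.
Concatenate: 1111000110110100 = 0xF1B4 (16 bits → U+F1B4).

U+F1B4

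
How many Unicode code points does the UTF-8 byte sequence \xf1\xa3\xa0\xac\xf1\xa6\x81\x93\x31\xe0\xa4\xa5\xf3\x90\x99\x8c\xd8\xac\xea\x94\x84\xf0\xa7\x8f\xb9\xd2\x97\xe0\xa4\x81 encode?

10

Byte at offset 0: 0xF1 = 11110001 → 4-byte char (#1). Advance 4.
Byte at offset 4: 0xF1 = 11110001 → 4-byte char (#2). Advance 4.
Byte at offset 8: 0x31 = 00110001 → 1-byte char (#3). Advance 1.
Byte at offset 9: 0xE0 = 11100000 → 3-byte char (#4). Advance 3.
Byte at offset 12: 0xF3 = 11110011 → 4-byte char (#5). Advance 4.
Byte at offset 16: 0xD8 = 11011000 → 2-byte char (#6). Advance 2.
Byte at offset 18: 0xEA = 11101010 → 3-byte char (#7). Advance 3.
Byte at offset 21: 0xF0 = 11110000 → 4-byte char (#8). Advance 4.
Byte at offset 25: 0xD2 = 11010010 → 2-byte char (#9). Advance 2.
Byte at offset 27: 0xE0 = 11100000 → 3-byte char (#10). Advance 3.
Reached end at offset 30 after 10 code points.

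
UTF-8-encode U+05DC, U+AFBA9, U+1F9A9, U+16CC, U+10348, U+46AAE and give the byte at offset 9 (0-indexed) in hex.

0xA9

U+05DC → 2-byte form D7 9C at offsets 0–1.
U+AFBA9 → 4-byte form F2 AF AE A9 at offsets 2–5.
U+1F9A9 → 4-byte form F0 9F A6 A9 at offsets 6–9.
Offset 9 falls in char 3's range; it's byte 4 of F0 9F A6 A9 = 0xA9.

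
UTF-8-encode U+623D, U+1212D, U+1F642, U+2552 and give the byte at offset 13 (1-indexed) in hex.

0x95

1-indexed offset 13 is 0-indexed offset 12.
U+623D → 3-byte form E6 88 BD at offsets 0–2.
U+1212D → 4-byte form F0 92 84 AD at offsets 3–6.
U+1F642 → 4-byte form F0 9F 99 82 at offsets 7–10.
U+2552 → 3-byte form E2 95 92 at offsets 11–13.
Offset 12 falls in char 4's range; it's byte 2 of E2 95 92 = 0x95.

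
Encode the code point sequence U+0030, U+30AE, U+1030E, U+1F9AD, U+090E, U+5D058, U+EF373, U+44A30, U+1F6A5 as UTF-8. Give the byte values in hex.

U+0030: 1-byte form → 30.
U+30AE: 3-byte form → E3 82 AE.
U+1030E: 4-byte form → F0 90 8C 8E.
U+1F9AD: 4-byte form → F0 9F A6 AD.
U+090E: 3-byte form → E0 A4 8E.
U+5D058: 4-byte form → F1 9D 81 98.
U+EF373: 4-byte form → F3 AF 8D B3.
U+44A30: 4-byte form → F1 84 A8 B0.
U+1F6A5: 4-byte form → F0 9F 9A A5.
Concatenated (31 bytes): 30 E3 82 AE F0 90 8C 8E F0 9F A6 AD E0 A4 8E F1 9D 81 98 F3 AF 8D B3 F1 84 A8 B0 F0 9F 9A A5.

30 E3 82 AE F0 90 8C 8E F0 9F A6 AD E0 A4 8E F1 9D 81 98 F3 AF 8D B3 F1 84 A8 B0 F0 9F 9A A5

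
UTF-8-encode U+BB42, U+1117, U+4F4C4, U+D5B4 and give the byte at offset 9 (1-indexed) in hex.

0x93

1-indexed offset 9 is 0-indexed offset 8.
U+BB42 → 3-byte form EB AD 82 at offsets 0–2.
U+1117 → 3-byte form E1 84 97 at offsets 3–5.
U+4F4C4 → 4-byte form F1 8F 93 84 at offsets 6–9.
Offset 8 falls in char 3's range; it's byte 3 of F1 8F 93 84 = 0x93.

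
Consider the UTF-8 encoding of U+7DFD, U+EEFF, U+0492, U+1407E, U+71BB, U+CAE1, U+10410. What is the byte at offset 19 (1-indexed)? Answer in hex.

1-indexed offset 19 is 0-indexed offset 18.
U+7DFD → 3-byte form E7 B7 BD at offsets 0–2.
U+EEFF → 3-byte form EE BB BF at offsets 3–5.
U+0492 → 2-byte form D2 92 at offsets 6–7.
U+1407E → 4-byte form F0 94 81 BE at offsets 8–11.
U+71BB → 3-byte form E7 86 BB at offsets 12–14.
U+CAE1 → 3-byte form EC AB A1 at offsets 15–17.
U+10410 → 4-byte form F0 90 90 90 at offsets 18–21.
Offset 18 falls in char 7's range; it's byte 1 of F0 90 90 90 = 0xF0.

0xF0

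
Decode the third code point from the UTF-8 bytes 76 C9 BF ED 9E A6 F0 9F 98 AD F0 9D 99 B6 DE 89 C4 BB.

Offset 0: leading byte 0x76 = 01110110 → 1-byte char #1 = 76.
Offset 1: leading byte 0xC9 = 11001001 → 2-byte char #2 = C9 BF.
Offset 3: leading byte 0xED = 11101101 → 3-byte char #3 = ED 9E A6.
Leading byte 0xED = 11101101 matches 1110xxxx → 3-byte sequence.
Byte 1: 0xED = 11101101, payload 1101 (4 bits).
Byte 2: 0x9E = 10011110 (10xxxxxx ✓), payload 011110.
Byte 3: 0xA6 = 10100110 (10xxxxxx ✓), payload 100110.
Concatenate: 1101011110100110 = 0xD7A6 (16 bits → U+D7A6).

U+D7A6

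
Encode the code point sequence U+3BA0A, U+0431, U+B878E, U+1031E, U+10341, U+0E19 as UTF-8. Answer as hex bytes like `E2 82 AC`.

F0 BB A8 8A D0 B1 F2 B8 9E 8E F0 90 8C 9E F0 90 8D 81 E0 B8 99

U+3BA0A: 4-byte form → F0 BB A8 8A.
U+0431: 2-byte form → D0 B1.
U+B878E: 4-byte form → F2 B8 9E 8E.
U+1031E: 4-byte form → F0 90 8C 9E.
U+10341: 4-byte form → F0 90 8D 81.
U+0E19: 3-byte form → E0 B8 99.
Concatenated (21 bytes): F0 BB A8 8A D0 B1 F2 B8 9E 8E F0 90 8C 9E F0 90 8D 81 E0 B8 99.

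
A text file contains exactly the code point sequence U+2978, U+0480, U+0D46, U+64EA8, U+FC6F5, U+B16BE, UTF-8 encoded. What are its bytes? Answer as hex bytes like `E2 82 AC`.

U+2978: 3-byte form → E2 A5 B8.
U+0480: 2-byte form → D2 80.
U+0D46: 3-byte form → E0 B5 86.
U+64EA8: 4-byte form → F1 A4 BA A8.
U+FC6F5: 4-byte form → F3 BC 9B B5.
U+B16BE: 4-byte form → F2 B1 9A BE.
Concatenated (20 bytes): E2 A5 B8 D2 80 E0 B5 86 F1 A4 BA A8 F3 BC 9B B5 F2 B1 9A BE.

E2 A5 B8 D2 80 E0 B5 86 F1 A4 BA A8 F3 BC 9B B5 F2 B1 9A BE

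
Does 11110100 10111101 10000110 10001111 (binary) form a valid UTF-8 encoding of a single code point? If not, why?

invalid (encodes a value above U+10FFFF)

Leading byte 0xF4 = 11110100 → 4-byte form.
Payload = 0x13D18F, which exceeds U+10FFFF, the maximum Unicode code point. (Leading bytes F5–FF, or F4 followed by ≥ 0x90, are invalid.)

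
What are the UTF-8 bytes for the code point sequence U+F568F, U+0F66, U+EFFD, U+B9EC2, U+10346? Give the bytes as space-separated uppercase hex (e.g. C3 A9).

F3 B5 9A 8F E0 BD A6 EE BF BD F2 B9 BB 82 F0 90 8D 86

U+F568F: 4-byte form → F3 B5 9A 8F.
U+0F66: 3-byte form → E0 BD A6.
U+EFFD: 3-byte form → EE BF BD.
U+B9EC2: 4-byte form → F2 B9 BB 82.
U+10346: 4-byte form → F0 90 8D 86.
Concatenated (18 bytes): F3 B5 9A 8F E0 BD A6 EE BF BD F2 B9 BB 82 F0 90 8D 86.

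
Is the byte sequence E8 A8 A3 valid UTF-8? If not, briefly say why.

valid

Leading byte 0xE8 = 11101000 → 3-byte form.
Continuation bytes 0xA8=10101000, 0xA3=10100011 all match 10xxxxxx.
Decoded value 0x8A23 is ≥ 0x800 (shortest form) and not a surrogate.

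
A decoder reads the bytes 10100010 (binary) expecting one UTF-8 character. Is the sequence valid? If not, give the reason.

invalid (continuation byte with no leading byte)

Byte 0xA2 = 10100010 has the form 10xxxxxx — a continuation byte — but there is no preceding leading byte.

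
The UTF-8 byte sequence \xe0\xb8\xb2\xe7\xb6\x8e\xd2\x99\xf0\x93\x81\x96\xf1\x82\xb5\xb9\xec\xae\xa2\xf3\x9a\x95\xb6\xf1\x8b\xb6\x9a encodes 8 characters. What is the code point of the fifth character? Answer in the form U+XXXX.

Offset 0: leading byte 0xE0 = 11100000 → 3-byte char #1 = E0 B8 B2.
Offset 3: leading byte 0xE7 = 11100111 → 3-byte char #2 = E7 B6 8E.
Offset 6: leading byte 0xD2 = 11010010 → 2-byte char #3 = D2 99.
Offset 8: leading byte 0xF0 = 11110000 → 4-byte char #4 = F0 93 81 96.
Offset 12: leading byte 0xF1 = 11110001 → 4-byte char #5 = F1 82 B5 B9.
Leading byte 0xF1 = 11110001 matches 11110xxx → 4-byte sequence.
Byte 1: 0xF1 = 11110001, payload 001 (3 bits).
Byte 2: 0x82 = 10000010 (10xxxxxx ✓), payload 000010.
Byte 3: 0xB5 = 10110101 (10xxxxxx ✓), payload 110101.
Byte 4: 0xB9 = 10111001 (10xxxxxx ✓), payload 111001.
Concatenate: 001000010110101111001 = 0x42D79 (21 bits → U+42D79).

U+42D79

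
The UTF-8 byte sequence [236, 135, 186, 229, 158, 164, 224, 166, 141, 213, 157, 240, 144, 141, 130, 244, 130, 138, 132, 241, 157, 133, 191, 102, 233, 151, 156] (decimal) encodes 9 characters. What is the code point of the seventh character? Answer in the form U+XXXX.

Offset 0: leading byte 0xEC = 11101100 → 3-byte char #1 = EC 87 BA.
Offset 3: leading byte 0xE5 = 11100101 → 3-byte char #2 = E5 9E A4.
Offset 6: leading byte 0xE0 = 11100000 → 3-byte char #3 = E0 A6 8D.
Offset 9: leading byte 0xD5 = 11010101 → 2-byte char #4 = D5 9D.
Offset 11: leading byte 0xF0 = 11110000 → 4-byte char #5 = F0 90 8D 82.
Offset 15: leading byte 0xF4 = 11110100 → 4-byte char #6 = F4 82 8A 84.
Offset 19: leading byte 0xF1 = 11110001 → 4-byte char #7 = F1 9D 85 BF.
Leading byte 0xF1 = 11110001 matches 11110xxx → 4-byte sequence.
Byte 1: 0xF1 = 11110001, payload 001 (3 bits).
Byte 2: 0x9D = 10011101 (10xxxxxx ✓), payload 011101.
Byte 3: 0x85 = 10000101 (10xxxxxx ✓), payload 000101.
Byte 4: 0xBF = 10111111 (10xxxxxx ✓), payload 111111.
Concatenate: 001011101000101111111 = 0x5D17F (21 bits → U+5D17F).

U+5D17F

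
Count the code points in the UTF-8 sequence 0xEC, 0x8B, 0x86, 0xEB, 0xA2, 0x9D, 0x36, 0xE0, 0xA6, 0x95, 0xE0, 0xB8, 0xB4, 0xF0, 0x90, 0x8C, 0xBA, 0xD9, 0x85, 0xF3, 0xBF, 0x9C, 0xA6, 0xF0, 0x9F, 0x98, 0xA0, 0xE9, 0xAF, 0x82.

10

Byte at offset 0: 0xEC = 11101100 → 3-byte char (#1). Advance 3.
Byte at offset 3: 0xEB = 11101011 → 3-byte char (#2). Advance 3.
Byte at offset 6: 0x36 = 00110110 → 1-byte char (#3). Advance 1.
Byte at offset 7: 0xE0 = 11100000 → 3-byte char (#4). Advance 3.
Byte at offset 10: 0xE0 = 11100000 → 3-byte char (#5). Advance 3.
Byte at offset 13: 0xF0 = 11110000 → 4-byte char (#6). Advance 4.
Byte at offset 17: 0xD9 = 11011001 → 2-byte char (#7). Advance 2.
Byte at offset 19: 0xF3 = 11110011 → 4-byte char (#8). Advance 4.
Byte at offset 23: 0xF0 = 11110000 → 4-byte char (#9). Advance 4.
Byte at offset 27: 0xE9 = 11101001 → 3-byte char (#10). Advance 3.
Reached end at offset 30 after 10 code points.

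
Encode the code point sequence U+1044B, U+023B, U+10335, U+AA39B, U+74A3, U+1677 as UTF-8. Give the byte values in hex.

F0 90 91 8B C8 BB F0 90 8C B5 F2 AA 8E 9B E7 92 A3 E1 99 B7

U+1044B: 4-byte form → F0 90 91 8B.
U+023B: 2-byte form → C8 BB.
U+10335: 4-byte form → F0 90 8C B5.
U+AA39B: 4-byte form → F2 AA 8E 9B.
U+74A3: 3-byte form → E7 92 A3.
U+1677: 3-byte form → E1 99 B7.
Concatenated (20 bytes): F0 90 91 8B C8 BB F0 90 8C B5 F2 AA 8E 9B E7 92 A3 E1 99 B7.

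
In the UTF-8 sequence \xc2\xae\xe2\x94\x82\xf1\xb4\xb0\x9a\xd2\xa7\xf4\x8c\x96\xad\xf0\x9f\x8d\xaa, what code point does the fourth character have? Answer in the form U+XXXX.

Offset 0: leading byte 0xC2 = 11000010 → 2-byte char #1 = C2 AE.
Offset 2: leading byte 0xE2 = 11100010 → 3-byte char #2 = E2 94 82.
Offset 5: leading byte 0xF1 = 11110001 → 4-byte char #3 = F1 B4 B0 9A.
Offset 9: leading byte 0xD2 = 11010010 → 2-byte char #4 = D2 A7.
Leading byte 0xD2 = 11010010 matches 110xxxxx → 2-byte sequence.
Byte 1: 0xD2 = 11010010, payload 10010 (5 bits).
Byte 2: 0xA7 = 10100111 (10xxxxxx ✓), payload 100111.
Concatenate: 10010100111 = 0x4A7 (11 bits → U+04A7).

U+04A7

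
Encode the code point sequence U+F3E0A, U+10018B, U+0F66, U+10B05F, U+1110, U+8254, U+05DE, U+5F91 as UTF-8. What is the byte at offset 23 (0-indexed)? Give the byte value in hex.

U+F3E0A → 4-byte form F3 B3 B8 8A at offsets 0–3.
U+10018B → 4-byte form F4 80 86 8B at offsets 4–7.
U+0F66 → 3-byte form E0 BD A6 at offsets 8–10.
U+10B05F → 4-byte form F4 8B 81 9F at offsets 11–14.
U+1110 → 3-byte form E1 84 90 at offsets 15–17.
U+8254 → 3-byte form E8 89 94 at offsets 18–20.
U+05DE → 2-byte form D7 9E at offsets 21–22.
U+5F91 → 3-byte form E5 BE 91 at offsets 23–25.
Offset 23 falls in char 8's range; it's byte 1 of E5 BE 91 = 0xE5.

0xE5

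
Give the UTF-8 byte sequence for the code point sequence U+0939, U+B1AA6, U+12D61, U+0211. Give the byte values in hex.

E0 A4 B9 F2 B1 AA A6 F0 92 B5 A1 C8 91

U+0939: 3-byte form → E0 A4 B9.
U+B1AA6: 4-byte form → F2 B1 AA A6.
U+12D61: 4-byte form → F0 92 B5 A1.
U+0211: 2-byte form → C8 91.
Concatenated (13 bytes): E0 A4 B9 F2 B1 AA A6 F0 92 B5 A1 C8 91.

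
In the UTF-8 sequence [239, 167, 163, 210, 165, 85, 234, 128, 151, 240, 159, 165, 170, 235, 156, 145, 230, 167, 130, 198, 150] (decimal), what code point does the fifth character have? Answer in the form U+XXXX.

Offset 0: leading byte 0xEF = 11101111 → 3-byte char #1 = EF A7 A3.
Offset 3: leading byte 0xD2 = 11010010 → 2-byte char #2 = D2 A5.
Offset 5: leading byte 0x55 = 01010101 → 1-byte char #3 = 55.
Offset 6: leading byte 0xEA = 11101010 → 3-byte char #4 = EA 80 97.
Offset 9: leading byte 0xF0 = 11110000 → 4-byte char #5 = F0 9F A5 AA.
Leading byte 0xF0 = 11110000 matches 11110xxx → 4-byte sequence.
Byte 1: 0xF0 = 11110000, payload 000 (3 bits).
Byte 2: 0x9F = 10011111 (10xxxxxx ✓), payload 011111.
Byte 3: 0xA5 = 10100101 (10xxxxxx ✓), payload 100101.
Byte 4: 0xAA = 10101010 (10xxxxxx ✓), payload 101010.
Concatenate: 000011111100101101010 = 0x1F96A (21 bits → U+1F96A).

U+1F96A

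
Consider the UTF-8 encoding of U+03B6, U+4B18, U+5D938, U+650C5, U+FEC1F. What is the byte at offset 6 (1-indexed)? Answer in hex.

1-indexed offset 6 is 0-indexed offset 5.
U+03B6 → 2-byte form CE B6 at offsets 0–1.
U+4B18 → 3-byte form E4 AC 98 at offsets 2–4.
U+5D938 → 4-byte form F1 9D A4 B8 at offsets 5–8.
Offset 5 falls in char 3's range; it's byte 1 of F1 9D A4 B8 = 0xF1.

0xF1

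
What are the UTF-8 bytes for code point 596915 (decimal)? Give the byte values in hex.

F2 91 AE B3

U+91BB3 = 0x91BB3 = 596915 decimal. In range U+10000–U+10FFFF → 4-byte form: 11110xxx 10xxxxxx 10xxxxxx 10xxxxxx.
Binary (21 bits): 010010001101110110011.
Split 3+6+6+6: 010 | 010001 | 101110 | 110011.
Byte 1: 11110010 = 0xF2.
Byte 2: 10010001 = 0x91.
Byte 3: 10101110 = 0xAE.
Byte 4: 10110011 = 0xB3.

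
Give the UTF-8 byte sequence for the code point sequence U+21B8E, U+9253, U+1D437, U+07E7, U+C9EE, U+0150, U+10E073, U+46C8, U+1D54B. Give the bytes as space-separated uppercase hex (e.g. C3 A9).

F0 A1 AE 8E E9 89 93 F0 9D 90 B7 DF A7 EC A7 AE C5 90 F4 8E 81 B3 E4 9B 88 F0 9D 95 8B

U+21B8E: 4-byte form → F0 A1 AE 8E.
U+9253: 3-byte form → E9 89 93.
U+1D437: 4-byte form → F0 9D 90 B7.
U+07E7: 2-byte form → DF A7.
U+C9EE: 3-byte form → EC A7 AE.
U+0150: 2-byte form → C5 90.
U+10E073: 4-byte form → F4 8E 81 B3.
U+46C8: 3-byte form → E4 9B 88.
U+1D54B: 4-byte form → F0 9D 95 8B.
Concatenated (29 bytes): F0 A1 AE 8E E9 89 93 F0 9D 90 B7 DF A7 EC A7 AE C5 90 F4 8E 81 B3 E4 9B 88 F0 9D 95 8B.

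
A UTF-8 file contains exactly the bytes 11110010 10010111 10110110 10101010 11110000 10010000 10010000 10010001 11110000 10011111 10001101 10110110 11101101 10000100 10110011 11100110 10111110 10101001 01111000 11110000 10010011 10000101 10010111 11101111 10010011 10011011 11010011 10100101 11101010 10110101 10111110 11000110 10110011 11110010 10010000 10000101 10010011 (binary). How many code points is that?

12

Byte at offset 0: 0xF2 = 11110010 → 4-byte char (#1). Advance 4.
Byte at offset 4: 0xF0 = 11110000 → 4-byte char (#2). Advance 4.
Byte at offset 8: 0xF0 = 11110000 → 4-byte char (#3). Advance 4.
Byte at offset 12: 0xED = 11101101 → 3-byte char (#4). Advance 3.
Byte at offset 15: 0xE6 = 11100110 → 3-byte char (#5). Advance 3.
Byte at offset 18: 0x78 = 01111000 → 1-byte char (#6). Advance 1.
Byte at offset 19: 0xF0 = 11110000 → 4-byte char (#7). Advance 4.
Byte at offset 23: 0xEF = 11101111 → 3-byte char (#8). Advance 3.
Byte at offset 26: 0xD3 = 11010011 → 2-byte char (#9). Advance 2.
Byte at offset 28: 0xEA = 11101010 → 3-byte char (#10). Advance 3.
Byte at offset 31: 0xC6 = 11000110 → 2-byte char (#11). Advance 2.
Byte at offset 33: 0xF2 = 11110010 → 4-byte char (#12). Advance 4.
Reached end at offset 37 after 12 code points.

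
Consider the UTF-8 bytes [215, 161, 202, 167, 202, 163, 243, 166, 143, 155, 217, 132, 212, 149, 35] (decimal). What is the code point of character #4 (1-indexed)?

Offset 0: leading byte 0xD7 = 11010111 → 2-byte char #1 = D7 A1.
Offset 2: leading byte 0xCA = 11001010 → 2-byte char #2 = CA A7.
Offset 4: leading byte 0xCA = 11001010 → 2-byte char #3 = CA A3.
Offset 6: leading byte 0xF3 = 11110011 → 4-byte char #4 = F3 A6 8F 9B.
Leading byte 0xF3 = 11110011 matches 11110xxx → 4-byte sequence.
Byte 1: 0xF3 = 11110011, payload 011 (3 bits).
Byte 2: 0xA6 = 10100110 (10xxxxxx ✓), payload 100110.
Byte 3: 0x8F = 10001111 (10xxxxxx ✓), payload 001111.
Byte 4: 0x9B = 10011011 (10xxxxxx ✓), payload 011011.
Concatenate: 011100110001111011011 = 0xE63DB (21 bits → U+E63DB).

U+E63DB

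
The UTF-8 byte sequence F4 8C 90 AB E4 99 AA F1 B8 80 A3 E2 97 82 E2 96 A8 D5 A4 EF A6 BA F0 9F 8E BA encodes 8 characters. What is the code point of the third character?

Offset 0: leading byte 0xF4 = 11110100 → 4-byte char #1 = F4 8C 90 AB.
Offset 4: leading byte 0xE4 = 11100100 → 3-byte char #2 = E4 99 AA.
Offset 7: leading byte 0xF1 = 11110001 → 4-byte char #3 = F1 B8 80 A3.
Leading byte 0xF1 = 11110001 matches 11110xxx → 4-byte sequence.
Byte 1: 0xF1 = 11110001, payload 001 (3 bits).
Byte 2: 0xB8 = 10111000 (10xxxxxx ✓), payload 111000.
Byte 3: 0x80 = 10000000 (10xxxxxx ✓), payload 000000.
Byte 4: 0xA3 = 10100011 (10xxxxxx ✓), payload 100011.
Concatenate: 001111000000000100011 = 0x78023 (21 bits → U+78023).

U+78023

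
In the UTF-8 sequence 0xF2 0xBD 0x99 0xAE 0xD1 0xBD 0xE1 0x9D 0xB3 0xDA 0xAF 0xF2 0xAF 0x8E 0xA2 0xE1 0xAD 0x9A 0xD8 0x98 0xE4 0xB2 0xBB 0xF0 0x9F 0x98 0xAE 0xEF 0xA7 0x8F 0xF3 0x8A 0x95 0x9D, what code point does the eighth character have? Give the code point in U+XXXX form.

U+4CBB

Offset 0: leading byte 0xF2 = 11110010 → 4-byte char #1 = F2 BD 99 AE.
Offset 4: leading byte 0xD1 = 11010001 → 2-byte char #2 = D1 BD.
Offset 6: leading byte 0xE1 = 11100001 → 3-byte char #3 = E1 9D B3.
Offset 9: leading byte 0xDA = 11011010 → 2-byte char #4 = DA AF.
Offset 11: leading byte 0xF2 = 11110010 → 4-byte char #5 = F2 AF 8E A2.
Offset 15: leading byte 0xE1 = 11100001 → 3-byte char #6 = E1 AD 9A.
Offset 18: leading byte 0xD8 = 11011000 → 2-byte char #7 = D8 98.
Offset 20: leading byte 0xE4 = 11100100 → 3-byte char #8 = E4 B2 BB.
Leading byte 0xE4 = 11100100 matches 1110xxxx → 3-byte sequence.
Byte 1: 0xE4 = 11100100, payload 0100 (4 bits).
Byte 2: 0xB2 = 10110010 (10xxxxxx ✓), payload 110010.
Byte 3: 0xBB = 10111011 (10xxxxxx ✓), payload 111011.
Concatenate: 0100110010111011 = 0x4CBB (16 bits → U+4CBB).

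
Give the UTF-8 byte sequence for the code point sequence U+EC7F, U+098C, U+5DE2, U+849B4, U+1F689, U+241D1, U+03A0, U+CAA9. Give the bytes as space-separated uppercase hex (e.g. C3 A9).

EE B1 BF E0 A6 8C E5 B7 A2 F2 84 A6 B4 F0 9F 9A 89 F0 A4 87 91 CE A0 EC AA A9

U+EC7F: 3-byte form → EE B1 BF.
U+098C: 3-byte form → E0 A6 8C.
U+5DE2: 3-byte form → E5 B7 A2.
U+849B4: 4-byte form → F2 84 A6 B4.
U+1F689: 4-byte form → F0 9F 9A 89.
U+241D1: 4-byte form → F0 A4 87 91.
U+03A0: 2-byte form → CE A0.
U+CAA9: 3-byte form → EC AA A9.
Concatenated (26 bytes): EE B1 BF E0 A6 8C E5 B7 A2 F2 84 A6 B4 F0 9F 9A 89 F0 A4 87 91 CE A0 EC AA A9.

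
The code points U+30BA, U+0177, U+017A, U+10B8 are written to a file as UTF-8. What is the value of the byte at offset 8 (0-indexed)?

U+30BA → 3-byte form E3 82 BA at offsets 0–2.
U+0177 → 2-byte form C5 B7 at offsets 3–4.
U+017A → 2-byte form C5 BA at offsets 5–6.
U+10B8 → 3-byte form E1 82 B8 at offsets 7–9.
Offset 8 falls in char 4's range; it's byte 2 of E1 82 B8 = 0x82.

0x82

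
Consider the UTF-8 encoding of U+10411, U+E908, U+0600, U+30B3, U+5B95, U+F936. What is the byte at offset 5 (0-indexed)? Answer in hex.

0xA4

U+10411 → 4-byte form F0 90 90 91 at offsets 0–3.
U+E908 → 3-byte form EE A4 88 at offsets 4–6.
Offset 5 falls in char 2's range; it's byte 2 of EE A4 88 = 0xA4.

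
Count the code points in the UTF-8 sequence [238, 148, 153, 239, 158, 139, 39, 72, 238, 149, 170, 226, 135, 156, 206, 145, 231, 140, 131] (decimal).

8

Byte at offset 0: 0xEE = 11101110 → 3-byte char (#1). Advance 3.
Byte at offset 3: 0xEF = 11101111 → 3-byte char (#2). Advance 3.
Byte at offset 6: 0x27 = 00100111 → 1-byte char (#3). Advance 1.
Byte at offset 7: 0x48 = 01001000 → 1-byte char (#4). Advance 1.
Byte at offset 8: 0xEE = 11101110 → 3-byte char (#5). Advance 3.
Byte at offset 11: 0xE2 = 11100010 → 3-byte char (#6). Advance 3.
Byte at offset 14: 0xCE = 11001110 → 2-byte char (#7). Advance 2.
Byte at offset 16: 0xE7 = 11100111 → 3-byte char (#8). Advance 3.
Reached end at offset 19 after 8 code points.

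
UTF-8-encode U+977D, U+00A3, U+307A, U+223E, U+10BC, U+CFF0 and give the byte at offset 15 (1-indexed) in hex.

0xEC

1-indexed offset 15 is 0-indexed offset 14.
U+977D → 3-byte form E9 9D BD at offsets 0–2.
U+00A3 → 2-byte form C2 A3 at offsets 3–4.
U+307A → 3-byte form E3 81 BA at offsets 5–7.
U+223E → 3-byte form E2 88 BE at offsets 8–10.
U+10BC → 3-byte form E1 82 BC at offsets 11–13.
U+CFF0 → 3-byte form EC BF B0 at offsets 14–16.
Offset 14 falls in char 6's range; it's byte 1 of EC BF B0 = 0xEC.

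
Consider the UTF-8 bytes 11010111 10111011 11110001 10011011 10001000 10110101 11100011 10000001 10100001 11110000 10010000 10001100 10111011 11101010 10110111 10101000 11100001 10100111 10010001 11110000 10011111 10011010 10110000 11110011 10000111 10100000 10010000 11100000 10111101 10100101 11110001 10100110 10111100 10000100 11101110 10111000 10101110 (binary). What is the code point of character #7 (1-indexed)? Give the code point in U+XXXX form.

Offset 0: leading byte 0xD7 = 11010111 → 2-byte char #1 = D7 BB.
Offset 2: leading byte 0xF1 = 11110001 → 4-byte char #2 = F1 9B 88 B5.
Offset 6: leading byte 0xE3 = 11100011 → 3-byte char #3 = E3 81 A1.
Offset 9: leading byte 0xF0 = 11110000 → 4-byte char #4 = F0 90 8C BB.
Offset 13: leading byte 0xEA = 11101010 → 3-byte char #5 = EA B7 A8.
Offset 16: leading byte 0xE1 = 11100001 → 3-byte char #6 = E1 A7 91.
Offset 19: leading byte 0xF0 = 11110000 → 4-byte char #7 = F0 9F 9A B0.
Leading byte 0xF0 = 11110000 matches 11110xxx → 4-byte sequence.
Byte 1: 0xF0 = 11110000, payload 000 (3 bits).
Byte 2: 0x9F = 10011111 (10xxxxxx ✓), payload 011111.
Byte 3: 0x9A = 10011010 (10xxxxxx ✓), payload 011010.
Byte 4: 0xB0 = 10110000 (10xxxxxx ✓), payload 110000.
Concatenate: 000011111011010110000 = 0x1F6B0 (21 bits → U+1F6B0).

U+1F6B0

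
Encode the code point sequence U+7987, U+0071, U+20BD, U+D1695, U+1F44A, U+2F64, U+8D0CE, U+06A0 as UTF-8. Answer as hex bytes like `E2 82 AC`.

U+7987: 3-byte form → E7 A6 87.
U+0071: 1-byte form → 71.
U+20BD: 3-byte form → E2 82 BD.
U+D1695: 4-byte form → F3 91 9A 95.
U+1F44A: 4-byte form → F0 9F 91 8A.
U+2F64: 3-byte form → E2 BD A4.
U+8D0CE: 4-byte form → F2 8D 83 8E.
U+06A0: 2-byte form → DA A0.
Concatenated (24 bytes): E7 A6 87 71 E2 82 BD F3 91 9A 95 F0 9F 91 8A E2 BD A4 F2 8D 83 8E DA A0.

E7 A6 87 71 E2 82 BD F3 91 9A 95 F0 9F 91 8A E2 BD A4 F2 8D 83 8E DA A0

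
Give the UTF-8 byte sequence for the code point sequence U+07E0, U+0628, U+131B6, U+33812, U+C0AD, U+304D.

U+07E0: 2-byte form → DF A0.
U+0628: 2-byte form → D8 A8.
U+131B6: 4-byte form → F0 93 86 B6.
U+33812: 4-byte form → F0 B3 A0 92.
U+C0AD: 3-byte form → EC 82 AD.
U+304D: 3-byte form → E3 81 8D.
Concatenated (18 bytes): DF A0 D8 A8 F0 93 86 B6 F0 B3 A0 92 EC 82 AD E3 81 8D.

DF A0 D8 A8 F0 93 86 B6 F0 B3 A0 92 EC 82 AD E3 81 8D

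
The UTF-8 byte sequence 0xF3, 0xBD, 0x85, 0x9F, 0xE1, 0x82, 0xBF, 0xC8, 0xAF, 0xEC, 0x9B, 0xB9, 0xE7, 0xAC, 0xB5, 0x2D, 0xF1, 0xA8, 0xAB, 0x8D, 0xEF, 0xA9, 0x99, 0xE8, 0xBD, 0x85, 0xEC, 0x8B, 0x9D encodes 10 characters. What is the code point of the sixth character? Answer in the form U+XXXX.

U+002D

Offset 0: leading byte 0xF3 = 11110011 → 4-byte char #1 = F3 BD 85 9F.
Offset 4: leading byte 0xE1 = 11100001 → 3-byte char #2 = E1 82 BF.
Offset 7: leading byte 0xC8 = 11001000 → 2-byte char #3 = C8 AF.
Offset 9: leading byte 0xEC = 11101100 → 3-byte char #4 = EC 9B B9.
Offset 12: leading byte 0xE7 = 11100111 → 3-byte char #5 = E7 AC B5.
Offset 15: leading byte 0x2D = 00101101 → 1-byte char #6 = 2D.
Leading byte 0x2D = 00101101 matches 0xxxxxxx → 1-byte sequence.
Byte 1: 0x2D = 00101101, payload 0101101 (7 bits).
Concatenate: 0101101 = 0x2D (7 bits → U+002D).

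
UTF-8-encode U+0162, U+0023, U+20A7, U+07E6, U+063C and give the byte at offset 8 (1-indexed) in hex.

0xA6

1-indexed offset 8 is 0-indexed offset 7.
U+0162 → 2-byte form C5 A2 at offsets 0–1.
U+0023 → 1-byte form 23 at offsets 2–2.
U+20A7 → 3-byte form E2 82 A7 at offsets 3–5.
U+07E6 → 2-byte form DF A6 at offsets 6–7.
Offset 7 falls in char 4's range; it's byte 2 of DF A6 = 0xA6.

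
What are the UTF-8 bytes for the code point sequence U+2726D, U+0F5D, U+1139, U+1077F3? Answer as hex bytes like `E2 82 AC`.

F0 A7 89 AD E0 BD 9D E1 84 B9 F4 87 9F B3

U+2726D: 4-byte form → F0 A7 89 AD.
U+0F5D: 3-byte form → E0 BD 9D.
U+1139: 3-byte form → E1 84 B9.
U+1077F3: 4-byte form → F4 87 9F B3.
Concatenated (14 bytes): F0 A7 89 AD E0 BD 9D E1 84 B9 F4 87 9F B3.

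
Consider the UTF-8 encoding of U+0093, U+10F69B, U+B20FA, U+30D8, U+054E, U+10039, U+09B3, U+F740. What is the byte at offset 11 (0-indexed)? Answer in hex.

U+0093 → 2-byte form C2 93 at offsets 0–1.
U+10F69B → 4-byte form F4 8F 9A 9B at offsets 2–5.
U+B20FA → 4-byte form F2 B2 83 BA at offsets 6–9.
U+30D8 → 3-byte form E3 83 98 at offsets 10–12.
Offset 11 falls in char 4's range; it's byte 2 of E3 83 98 = 0x83.

0x83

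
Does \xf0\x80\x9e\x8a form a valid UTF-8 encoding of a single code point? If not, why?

Leading byte 0xF0 = 11110000 → 4-byte form.
Continuation bytes all match 10xxxxxx. Payload decodes to 0x78A.
But 0x78A < 0x10000, the minimum for a 4-byte sequence — this is an overlong encoding.

invalid (overlong encoding)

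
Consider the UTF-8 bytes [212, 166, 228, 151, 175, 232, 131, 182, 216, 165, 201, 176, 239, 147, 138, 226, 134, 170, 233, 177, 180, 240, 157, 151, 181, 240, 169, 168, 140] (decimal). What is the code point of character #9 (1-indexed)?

Offset 0: leading byte 0xD4 = 11010100 → 2-byte char #1 = D4 A6.
Offset 2: leading byte 0xE4 = 11100100 → 3-byte char #2 = E4 97 AF.
Offset 5: leading byte 0xE8 = 11101000 → 3-byte char #3 = E8 83 B6.
Offset 8: leading byte 0xD8 = 11011000 → 2-byte char #4 = D8 A5.
Offset 10: leading byte 0xC9 = 11001001 → 2-byte char #5 = C9 B0.
Offset 12: leading byte 0xEF = 11101111 → 3-byte char #6 = EF 93 8A.
Offset 15: leading byte 0xE2 = 11100010 → 3-byte char #7 = E2 86 AA.
Offset 18: leading byte 0xE9 = 11101001 → 3-byte char #8 = E9 B1 B4.
Offset 21: leading byte 0xF0 = 11110000 → 4-byte char #9 = F0 9D 97 B5.
Leading byte 0xF0 = 11110000 matches 11110xxx → 4-byte sequence.
Byte 1: 0xF0 = 11110000, payload 000 (3 bits).
Byte 2: 0x9D = 10011101 (10xxxxxx ✓), payload 011101.
Byte 3: 0x97 = 10010111 (10xxxxxx ✓), payload 010111.
Byte 4: 0xB5 = 10110101 (10xxxxxx ✓), payload 110101.
Concatenate: 000011101010111110101 = 0x1D5F5 (21 bits → U+1D5F5).

U+1D5F5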